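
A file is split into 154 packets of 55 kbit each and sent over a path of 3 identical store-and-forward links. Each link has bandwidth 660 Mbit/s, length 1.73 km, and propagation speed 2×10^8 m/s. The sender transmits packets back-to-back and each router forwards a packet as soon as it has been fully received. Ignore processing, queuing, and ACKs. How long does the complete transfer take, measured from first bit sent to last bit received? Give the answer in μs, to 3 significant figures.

Per-hop transmission t_tx = L/R = 55000/660000000 = 83.3333 μs.
Per-hop propagation t_prop = 1730/200000000 = 8.65 μs.
Pipeline fill: first packet needs 3·t_tx to clear all hops; remaining 153 packets each add one t_tx.
Total = (3+154-1)·t_tx + 3·t_prop = 156·83.3333 + 3·8.65 = 13000 μs.

13000 μs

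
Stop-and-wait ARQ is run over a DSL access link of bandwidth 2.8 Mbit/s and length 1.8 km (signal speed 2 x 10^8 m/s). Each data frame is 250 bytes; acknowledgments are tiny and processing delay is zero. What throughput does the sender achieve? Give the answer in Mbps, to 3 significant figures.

2.73 Mbps

t_tx = L/R = 2000/2800000 = 0.000714286 s.
t_prop = 1800/200000000 = 9e-06 s; RTT = 1.8e-05 s.
Cycle = t_tx + RTT = 0.000732286 s.
Throughput = L / cycle = 2000 / 0.000732286 = 2.73 Mbps.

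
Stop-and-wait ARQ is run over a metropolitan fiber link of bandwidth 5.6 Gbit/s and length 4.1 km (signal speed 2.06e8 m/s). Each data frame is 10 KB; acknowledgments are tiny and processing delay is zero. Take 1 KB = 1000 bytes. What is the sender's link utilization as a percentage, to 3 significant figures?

26.4 %

t_tx = L/R = 80000/5600000000 = 1.42857e-05 s.
t_prop = 4100/206000000 = 1.99029e-05 s; RTT = 3.98058e-05 s.
Cycle = t_tx + RTT = 5.40915e-05 s.
Utilization = t_tx / cycle = 1.42857e-05/5.40915e-05 = 26.4 %.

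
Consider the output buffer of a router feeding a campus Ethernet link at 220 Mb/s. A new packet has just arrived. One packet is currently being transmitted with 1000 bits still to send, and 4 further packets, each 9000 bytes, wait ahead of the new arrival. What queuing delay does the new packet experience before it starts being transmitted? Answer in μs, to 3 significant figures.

1310 μs

Each queued packet: L/R = 72000/220000000 = 327.273 μs.
4 queued → 1309.09 μs.
Plus remaining 1000 bits of current packet: 4.54545 μs.
Queuing delay = 1310 μs.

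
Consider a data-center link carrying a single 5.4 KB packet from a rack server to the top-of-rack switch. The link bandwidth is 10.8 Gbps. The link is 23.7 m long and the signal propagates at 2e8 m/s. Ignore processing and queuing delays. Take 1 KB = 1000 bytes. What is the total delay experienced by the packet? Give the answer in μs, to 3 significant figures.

4.12 μs

L = 43200 bits.
Transmission delay = L/R = 43200 / 10800000000 = 4 μs.
Propagation delay = d/s = 23.7 m / 200000000 m/s = 0.1185 μs.
Total = 4.12 μs.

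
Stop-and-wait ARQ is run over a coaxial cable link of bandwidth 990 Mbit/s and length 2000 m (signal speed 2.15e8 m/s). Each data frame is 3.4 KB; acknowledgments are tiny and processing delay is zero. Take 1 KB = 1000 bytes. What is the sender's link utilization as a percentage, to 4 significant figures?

t_tx = L/R = 27200/990000000 = 2.74747e-05 s.
t_prop = 2000/215000000 = 9.30233e-06 s; RTT = 1.86047e-05 s.
Cycle = t_tx + RTT = 4.60794e-05 s.
Utilization = t_tx / cycle = 2.74747e-05/4.60794e-05 = 59.62 %.

59.62 %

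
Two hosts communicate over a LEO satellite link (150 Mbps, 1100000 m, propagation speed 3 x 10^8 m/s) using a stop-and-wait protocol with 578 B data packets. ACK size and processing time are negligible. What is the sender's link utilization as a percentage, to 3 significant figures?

t_tx = L/R = 4624/150000000 = 3.08267e-05 s.
t_prop = 1100000/300000000 = 0.00366667 s; RTT = 0.00733333 s.
Cycle = t_tx + RTT = 0.00736416 s.
Utilization = t_tx / cycle = 3.08267e-05/0.00736416 = 0.419 %.

0.419 %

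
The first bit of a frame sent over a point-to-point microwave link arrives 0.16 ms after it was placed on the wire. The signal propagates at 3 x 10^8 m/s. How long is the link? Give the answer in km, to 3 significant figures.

d = s × t_prop = 300000000 × 0.00016 = 48.0 km.

48.0 km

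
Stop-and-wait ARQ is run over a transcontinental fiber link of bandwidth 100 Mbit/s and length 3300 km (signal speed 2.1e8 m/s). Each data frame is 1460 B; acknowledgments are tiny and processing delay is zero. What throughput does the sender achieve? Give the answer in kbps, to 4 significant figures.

t_tx = L/R = 11680/100000000 = 0.0001168 s.
t_prop = 3300000/210000000 = 0.0157143 s; RTT = 0.0314286 s.
Cycle = t_tx + RTT = 0.0315454 s.
Throughput = L / cycle = 11680 / 0.0315454 = 370.3 kbps.

370.3 kbps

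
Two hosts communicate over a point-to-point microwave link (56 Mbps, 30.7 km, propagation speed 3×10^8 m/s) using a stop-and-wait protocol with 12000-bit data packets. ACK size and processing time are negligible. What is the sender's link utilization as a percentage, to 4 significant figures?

51.15 %

t_tx = L/R = 12000/56000000 = 0.000214286 s.
t_prop = 30700/300000000 = 0.000102333 s; RTT = 0.000204667 s.
Cycle = t_tx + RTT = 0.000418952 s.
Utilization = t_tx / cycle = 0.000214286/0.000418952 = 51.15 %.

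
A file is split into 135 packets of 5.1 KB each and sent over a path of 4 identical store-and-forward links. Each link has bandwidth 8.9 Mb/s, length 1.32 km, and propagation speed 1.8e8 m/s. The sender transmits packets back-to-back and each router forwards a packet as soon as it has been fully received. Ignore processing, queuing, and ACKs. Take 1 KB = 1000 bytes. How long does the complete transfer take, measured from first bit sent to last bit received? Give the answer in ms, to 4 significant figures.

632.7 ms

Per-hop transmission t_tx = L/R = 40800/8900000 = 4.58427 ms.
Per-hop propagation t_prop = 1320/180000000 = 0.00733333 ms.
Pipeline fill: first packet needs 4·t_tx to clear all hops; remaining 134 packets each add one t_tx.
Total = (4+135-1)·t_tx + 4·t_prop = 138·4.58427 + 4·0.00733333 = 632.7 ms.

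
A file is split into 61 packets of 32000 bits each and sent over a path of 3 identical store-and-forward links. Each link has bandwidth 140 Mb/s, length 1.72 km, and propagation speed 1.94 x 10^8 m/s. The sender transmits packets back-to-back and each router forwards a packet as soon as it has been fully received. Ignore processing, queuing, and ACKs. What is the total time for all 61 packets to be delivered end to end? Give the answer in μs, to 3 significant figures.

Per-hop transmission t_tx = L/R = 32000/140000000 = 228.571 μs.
Per-hop propagation t_prop = 1720/194000000 = 8.86598 μs.
Pipeline fill: first packet needs 3·t_tx to clear all hops; remaining 60 packets each add one t_tx.
Total = (3+61-1)·t_tx + 3·t_prop = 63·228.571 + 3·8.86598 = 14400 μs.

14400 μs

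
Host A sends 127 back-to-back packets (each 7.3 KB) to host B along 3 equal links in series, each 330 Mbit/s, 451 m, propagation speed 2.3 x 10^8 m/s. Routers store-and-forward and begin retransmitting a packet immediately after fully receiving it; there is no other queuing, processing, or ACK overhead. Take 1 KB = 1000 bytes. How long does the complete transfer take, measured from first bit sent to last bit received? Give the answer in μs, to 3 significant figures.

Per-hop transmission t_tx = L/R = 58400/330000000 = 176.97 μs.
Per-hop propagation t_prop = 451/2.3e+08 = 1.96087 μs.
Pipeline fill: first packet needs 3·t_tx to clear all hops; remaining 126 packets each add one t_tx.
Total = (3+127-1)·t_tx + 3·t_prop = 129·176.97 + 3·1.96087 = 22800 μs.

22800 μs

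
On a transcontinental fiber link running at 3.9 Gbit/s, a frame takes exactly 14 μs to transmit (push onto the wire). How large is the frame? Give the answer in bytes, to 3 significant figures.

6830 bytes

L = R × t_tx = 3900000000 b/s × 1.4e-05 s = 54600 bits.
In bytes: 54600 / 8 = 6830 bytes.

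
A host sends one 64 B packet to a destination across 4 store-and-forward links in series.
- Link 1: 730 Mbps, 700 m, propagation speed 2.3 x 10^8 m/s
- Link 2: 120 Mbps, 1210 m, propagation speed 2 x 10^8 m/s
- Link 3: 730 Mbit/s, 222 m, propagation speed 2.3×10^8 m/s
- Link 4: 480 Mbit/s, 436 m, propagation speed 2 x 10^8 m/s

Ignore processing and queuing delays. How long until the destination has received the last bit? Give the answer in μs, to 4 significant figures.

18.97 μs

L = 64 × 8 = 512 bits.
Transmission delays (L/R per hop): 0.70137, 4.26667, 0.70137, 1.06667 μs; sum = 6.73607 μs.
Propagation delays (d/s per hop): 3.04348, 6.05, 0.965217, 2.18 μs; sum = 12.2387 μs.
End-to-end = 18.97 μs.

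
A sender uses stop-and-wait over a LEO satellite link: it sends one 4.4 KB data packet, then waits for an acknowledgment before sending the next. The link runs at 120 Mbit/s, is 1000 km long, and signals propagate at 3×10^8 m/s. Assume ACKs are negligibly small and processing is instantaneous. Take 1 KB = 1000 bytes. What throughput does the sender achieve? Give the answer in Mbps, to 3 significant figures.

t_tx = L/R = 35200/120000000 = 0.000293333 s.
t_prop = 1000000/300000000 = 0.00333333 s; RTT = 0.00666667 s.
Cycle = t_tx + RTT = 0.00696 s.
Throughput = L / cycle = 35200 / 0.00696 = 5.06 Mbps.

5.06 Mbps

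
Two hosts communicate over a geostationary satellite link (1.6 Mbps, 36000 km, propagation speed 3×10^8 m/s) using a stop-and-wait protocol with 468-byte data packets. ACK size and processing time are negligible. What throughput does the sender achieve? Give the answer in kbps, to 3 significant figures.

t_tx = L/R = 3744/1600000 = 0.00234 s.
t_prop = 36000000/300000000 = 0.12 s; RTT = 0.24 s.
Cycle = t_tx + RTT = 0.24234 s.
Throughput = L / cycle = 3744 / 0.24234 = 15.4 kbps.

15.4 kbps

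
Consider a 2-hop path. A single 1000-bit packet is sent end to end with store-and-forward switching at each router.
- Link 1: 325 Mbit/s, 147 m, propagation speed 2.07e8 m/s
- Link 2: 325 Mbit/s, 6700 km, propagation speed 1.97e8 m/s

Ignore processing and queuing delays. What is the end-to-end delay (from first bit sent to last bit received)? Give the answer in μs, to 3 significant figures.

Transmission delay per hop = L/R = 1000/325000000 = 3.07692 μs; 2 hops → 6.15385 μs.
Propagation delays (d/s per hop): 0.710145, 34010.2 μs; sum = 34010.9 μs.
End-to-end = 34000 μs.

34000 μs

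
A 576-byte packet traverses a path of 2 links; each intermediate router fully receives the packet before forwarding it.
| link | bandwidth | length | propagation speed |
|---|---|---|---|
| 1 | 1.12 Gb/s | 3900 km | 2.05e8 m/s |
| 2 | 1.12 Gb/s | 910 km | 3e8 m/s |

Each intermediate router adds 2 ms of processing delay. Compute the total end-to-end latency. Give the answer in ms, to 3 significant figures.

24.1 ms

L = 576 × 8 = 4608 bits.
Transmission delay per hop = L/R = 4608/1120000000 = 0.00411429 ms; 2 hops → 0.00822857 ms.
Propagation delays (d/s per hop): 19.0244, 3.03333 ms; sum = 22.0577 ms.
Processing at 1 router(s): 1 × 2 ms = 2 ms.
End-to-end = 24.1 ms.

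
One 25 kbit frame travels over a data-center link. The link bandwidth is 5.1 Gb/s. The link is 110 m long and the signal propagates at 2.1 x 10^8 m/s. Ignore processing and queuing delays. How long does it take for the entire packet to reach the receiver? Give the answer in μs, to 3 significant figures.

5.43 μs

L = 25000 bits.
Transmission delay = L/R = 25000 / 5100000000 = 4.90196 μs.
Propagation delay = d/s = 110 m / 210000000 m/s = 0.52381 μs.
Total = 5.43 μs.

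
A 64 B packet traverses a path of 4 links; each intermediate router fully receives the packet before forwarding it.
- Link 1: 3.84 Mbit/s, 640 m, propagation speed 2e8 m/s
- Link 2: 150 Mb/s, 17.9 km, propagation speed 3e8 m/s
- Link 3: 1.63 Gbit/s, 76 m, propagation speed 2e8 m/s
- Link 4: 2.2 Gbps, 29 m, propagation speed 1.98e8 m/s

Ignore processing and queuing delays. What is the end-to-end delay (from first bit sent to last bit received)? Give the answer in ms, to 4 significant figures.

L = 64 × 8 = 512 bits.
Transmission delays (L/R per hop): 0.133333, 0.00341333, 0.00031411, 0.000232727 ms; sum = 0.137294 ms.
Propagation delays (d/s per hop): 0.0032, 0.0596667, 0.00038, 0.000146465 ms; sum = 0.0633931 ms.
End-to-end = 0.2007 ms.

0.2007 ms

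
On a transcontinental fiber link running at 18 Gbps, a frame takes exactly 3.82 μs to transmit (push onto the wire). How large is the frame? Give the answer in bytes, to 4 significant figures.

8595 bytes

L = R × t_tx = 18000000000 b/s × 3.82e-06 s = 68760 bits.
In bytes: 68760 / 8 = 8595 bytes.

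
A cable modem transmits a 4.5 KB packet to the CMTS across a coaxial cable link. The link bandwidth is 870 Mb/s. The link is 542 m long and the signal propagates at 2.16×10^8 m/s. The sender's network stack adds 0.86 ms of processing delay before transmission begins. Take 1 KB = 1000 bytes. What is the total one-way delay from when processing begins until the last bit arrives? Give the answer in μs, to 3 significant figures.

904 μs

L = 36000 bits.
Transmission delay = L/R = 36000 / 870000000 = 41.3793 μs.
Propagation delay = d/s = 542 m / 216000000 m/s = 2.50926 μs.
Plus processing delay 0.86 ms = 860 μs.
Total = 904 μs.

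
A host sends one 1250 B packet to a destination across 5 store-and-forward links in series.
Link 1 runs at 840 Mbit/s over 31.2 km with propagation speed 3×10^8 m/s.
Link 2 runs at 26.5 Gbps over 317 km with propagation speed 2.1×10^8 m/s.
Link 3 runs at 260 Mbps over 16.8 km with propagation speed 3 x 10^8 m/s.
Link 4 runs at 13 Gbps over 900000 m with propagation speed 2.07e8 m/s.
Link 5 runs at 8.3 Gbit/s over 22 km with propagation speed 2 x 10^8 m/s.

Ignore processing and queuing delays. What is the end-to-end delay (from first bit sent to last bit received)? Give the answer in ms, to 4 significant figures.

L = 1250 × 8 = 10000 bits.
Transmission delays (L/R per hop): 0.0119048, 0.000377358, 0.0384615, 0.000769231, 0.00120482 ms; sum = 0.0527177 ms.
Propagation delays (d/s per hop): 0.104, 1.50952, 0.056, 4.34783, 0.11 ms; sum = 6.12735 ms.
End-to-end = 6.180 ms.

6.180 ms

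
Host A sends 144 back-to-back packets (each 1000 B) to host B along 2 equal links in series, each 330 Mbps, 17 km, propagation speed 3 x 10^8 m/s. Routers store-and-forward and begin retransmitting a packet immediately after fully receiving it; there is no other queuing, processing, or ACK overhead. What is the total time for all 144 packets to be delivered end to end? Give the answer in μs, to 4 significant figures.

Per-hop transmission t_tx = L/R = 8000/330000000 = 24.2424 μs.
Per-hop propagation t_prop = 17000/300000000 = 56.6667 μs.
Pipeline fill: first packet needs 2·t_tx to clear all hops; remaining 143 packets each add one t_tx.
Total = (2+144-1)·t_tx + 2·t_prop = 145·24.2424 + 2·56.6667 = 3628 μs.

3628 μs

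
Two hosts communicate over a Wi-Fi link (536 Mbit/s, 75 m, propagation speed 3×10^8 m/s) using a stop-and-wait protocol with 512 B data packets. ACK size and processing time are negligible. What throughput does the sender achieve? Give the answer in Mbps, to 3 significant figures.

t_tx = L/R = 4096/536000000 = 7.64179e-06 s.
t_prop = 75/300000000 = 2.5e-07 s; RTT = 5e-07 s.
Cycle = t_tx + RTT = 8.14179e-06 s.
Throughput = L / cycle = 4096 / 8.14179e-06 = 503 Mbps.

503 Mbps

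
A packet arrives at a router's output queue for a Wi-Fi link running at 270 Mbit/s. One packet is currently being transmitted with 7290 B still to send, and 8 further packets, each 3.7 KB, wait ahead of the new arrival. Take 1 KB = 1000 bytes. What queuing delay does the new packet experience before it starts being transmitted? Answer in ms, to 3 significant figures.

Each queued packet: L/R = 29600/270000000 = 0.10963 ms.
8 queued → 0.877037 ms.
Plus remaining 58320 bits of current packet: 0.216 ms.
Queuing delay = 1.09 ms.

1.09 ms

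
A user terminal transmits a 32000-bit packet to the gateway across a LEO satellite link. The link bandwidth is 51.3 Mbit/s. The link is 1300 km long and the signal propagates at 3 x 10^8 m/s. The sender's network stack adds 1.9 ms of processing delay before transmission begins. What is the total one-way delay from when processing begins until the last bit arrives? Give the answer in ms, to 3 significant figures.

Transmission delay = L/R = 32000 / 51300000 = 0.623782 ms.
Propagation delay = d/s = 1300000 m / 300000000 m/s = 4.33333 ms.
Plus processing delay 1.9 ms = 1.9 ms.
Total = 6.86 ms.

6.86 ms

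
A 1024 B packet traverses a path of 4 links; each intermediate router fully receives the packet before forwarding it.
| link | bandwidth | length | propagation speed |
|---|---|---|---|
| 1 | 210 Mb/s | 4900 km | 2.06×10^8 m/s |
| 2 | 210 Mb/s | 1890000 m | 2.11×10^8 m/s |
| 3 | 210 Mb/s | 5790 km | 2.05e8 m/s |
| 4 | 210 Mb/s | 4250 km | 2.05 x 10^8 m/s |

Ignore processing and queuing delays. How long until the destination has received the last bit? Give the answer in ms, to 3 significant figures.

L = 1024 × 8 = 8192 bits.
Transmission delay per hop = L/R = 8192/210000000 = 0.0390095 ms; 4 hops → 0.156038 ms.
Propagation delays (d/s per hop): 23.7864, 8.95735, 28.2439, 20.7317 ms; sum = 81.7194 ms.
End-to-end = 81.9 ms.

81.9 ms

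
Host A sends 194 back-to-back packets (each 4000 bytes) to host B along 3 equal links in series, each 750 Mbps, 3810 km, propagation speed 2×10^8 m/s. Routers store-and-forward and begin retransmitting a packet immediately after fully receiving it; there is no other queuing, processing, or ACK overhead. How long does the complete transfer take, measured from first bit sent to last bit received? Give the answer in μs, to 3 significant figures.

65500 μs

Per-hop transmission t_tx = L/R = 32000/750000000 = 42.6667 μs.
Per-hop propagation t_prop = 3810000/200000000 = 19050 μs.
Pipeline fill: first packet needs 3·t_tx to clear all hops; remaining 193 packets each add one t_tx.
Total = (3+194-1)·t_tx + 3·t_prop = 196·42.6667 + 3·19050 = 65500 μs.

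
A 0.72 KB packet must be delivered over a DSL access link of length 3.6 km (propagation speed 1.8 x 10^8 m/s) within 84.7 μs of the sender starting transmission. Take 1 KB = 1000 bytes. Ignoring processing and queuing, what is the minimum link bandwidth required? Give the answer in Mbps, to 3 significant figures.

89.0 Mbps

L = 5760 bits.
Propagation delay = 3600 / 180000000 = 20 μs.
Transmission budget = 84.7 − 20 = 64.7 μs.
R ≥ L / t_tx = 5760 bits / 6.47e-05 s = 89.0 Mbps.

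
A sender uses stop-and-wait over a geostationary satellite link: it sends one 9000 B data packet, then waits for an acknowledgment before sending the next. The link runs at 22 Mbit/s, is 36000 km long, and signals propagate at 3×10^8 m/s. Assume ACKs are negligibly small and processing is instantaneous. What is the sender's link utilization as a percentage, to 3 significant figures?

1.35 %

t_tx = L/R = 72000/22000000 = 0.00327273 s.
t_prop = 36000000/300000000 = 0.12 s; RTT = 0.24 s.
Cycle = t_tx + RTT = 0.243273 s.
Utilization = t_tx / cycle = 0.00327273/0.243273 = 1.35 %.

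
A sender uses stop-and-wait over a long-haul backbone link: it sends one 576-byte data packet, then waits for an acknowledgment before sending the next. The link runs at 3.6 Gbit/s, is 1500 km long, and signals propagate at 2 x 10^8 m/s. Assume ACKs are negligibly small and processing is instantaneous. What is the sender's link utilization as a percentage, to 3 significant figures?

0.00853 %

t_tx = L/R = 4608/3600000000 = 1.28e-06 s.
t_prop = 1500000/200000000 = 0.0075 s; RTT = 0.015 s.
Cycle = t_tx + RTT = 0.0150013 s.
Utilization = t_tx / cycle = 1.28e-06/0.0150013 = 0.00853 %.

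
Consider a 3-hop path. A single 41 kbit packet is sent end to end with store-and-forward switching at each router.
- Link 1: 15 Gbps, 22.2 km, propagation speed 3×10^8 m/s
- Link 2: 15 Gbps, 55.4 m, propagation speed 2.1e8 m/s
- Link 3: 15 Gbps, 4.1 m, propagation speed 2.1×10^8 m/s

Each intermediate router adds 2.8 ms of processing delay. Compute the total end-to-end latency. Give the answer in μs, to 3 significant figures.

5680 μs

L = 41000 bits.
Transmission delay per hop = L/R = 41000/15000000000 = 2.73333 μs; 3 hops → 8.2 μs.
Propagation delays (d/s per hop): 74, 0.26381, 0.0195238 μs; sum = 74.2833 μs.
Processing at 2 router(s): 2 × 2.8 ms = 5600 μs.
End-to-end = 5680 μs.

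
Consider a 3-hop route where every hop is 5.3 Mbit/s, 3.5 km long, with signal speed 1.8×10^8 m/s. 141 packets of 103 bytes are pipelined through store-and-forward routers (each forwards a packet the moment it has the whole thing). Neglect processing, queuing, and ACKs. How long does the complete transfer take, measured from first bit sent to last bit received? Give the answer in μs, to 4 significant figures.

Per-hop transmission t_tx = L/R = 824/5300000 = 155.472 μs.
Per-hop propagation t_prop = 3500/180000000 = 19.4444 μs.
Pipeline fill: first packet needs 3·t_tx to clear all hops; remaining 140 packets each add one t_tx.
Total = (3+141-1)·t_tx + 3·t_prop = 143·155.472 + 3·19.4444 = 22290 μs.

22290 μs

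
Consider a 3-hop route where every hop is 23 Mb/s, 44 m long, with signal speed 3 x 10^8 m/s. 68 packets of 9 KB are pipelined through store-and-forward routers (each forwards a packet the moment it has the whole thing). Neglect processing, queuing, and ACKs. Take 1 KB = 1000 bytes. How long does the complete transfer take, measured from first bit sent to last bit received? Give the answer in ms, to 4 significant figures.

Per-hop transmission t_tx = L/R = 72000/23000000 = 3.13043 ms.
Per-hop propagation t_prop = 44/300000000 = 0.000146667 ms.
Pipeline fill: first packet needs 3·t_tx to clear all hops; remaining 67 packets each add one t_tx.
Total = (3+68-1)·t_tx + 3·t_prop = 70·3.13043 + 3·0.000146667 = 219.1 ms.

219.1 ms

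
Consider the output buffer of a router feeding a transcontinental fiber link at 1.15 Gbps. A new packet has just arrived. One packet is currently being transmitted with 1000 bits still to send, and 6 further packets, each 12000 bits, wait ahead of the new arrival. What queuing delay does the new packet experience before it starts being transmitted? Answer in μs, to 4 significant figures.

Each queued packet: L/R = 12000/1150000000 = 10.4348 μs.
6 queued → 62.6087 μs.
Plus remaining 1000 bits of current packet: 0.869565 μs.
Queuing delay = 63.48 μs.

63.48 μs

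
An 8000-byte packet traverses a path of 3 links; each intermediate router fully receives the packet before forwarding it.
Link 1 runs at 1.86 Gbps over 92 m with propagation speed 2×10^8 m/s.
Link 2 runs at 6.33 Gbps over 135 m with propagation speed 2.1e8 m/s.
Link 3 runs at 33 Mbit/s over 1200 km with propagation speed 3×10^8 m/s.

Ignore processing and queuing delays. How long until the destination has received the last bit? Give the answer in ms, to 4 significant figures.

L = 8000 × 8 = 64000 bits.
Transmission delays (L/R per hop): 0.0344086, 0.0101106, 1.93939 ms; sum = 1.98391 ms.
Propagation delays (d/s per hop): 0.00046, 0.000642857, 4 ms; sum = 4.0011 ms.
End-to-end = 5.985 ms.

5.985 ms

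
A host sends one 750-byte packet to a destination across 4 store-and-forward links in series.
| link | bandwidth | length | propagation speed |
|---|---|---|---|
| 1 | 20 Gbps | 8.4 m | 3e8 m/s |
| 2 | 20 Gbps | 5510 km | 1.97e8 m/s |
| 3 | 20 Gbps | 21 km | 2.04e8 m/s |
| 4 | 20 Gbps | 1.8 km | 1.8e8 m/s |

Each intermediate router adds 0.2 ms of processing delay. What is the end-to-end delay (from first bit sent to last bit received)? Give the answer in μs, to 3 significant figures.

L = 750 × 8 = 6000 bits.
Transmission delay per hop = L/R = 6000/20000000000 = 0.3 μs; 4 hops → 1.2 μs.
Propagation delays (d/s per hop): 0.028, 27969.5, 102.941, 10 μs; sum = 28082.5 μs.
Processing at 3 router(s): 3 × 0.2 ms = 600 μs.
End-to-end = 28700 μs.

28700 μs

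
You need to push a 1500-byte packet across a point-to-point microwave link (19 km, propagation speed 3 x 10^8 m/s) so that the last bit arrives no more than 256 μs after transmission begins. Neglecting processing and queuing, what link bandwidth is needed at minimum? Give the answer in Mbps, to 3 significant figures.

L = 12000 bits.
Propagation delay = 19000 / 300000000 = 63.3333 μs.
Transmission budget = 256 − 63.3333 = 192.667 μs.
R ≥ L / t_tx = 12000 bits / 0.000192667 s = 62.3 Mbps.

62.3 Mbps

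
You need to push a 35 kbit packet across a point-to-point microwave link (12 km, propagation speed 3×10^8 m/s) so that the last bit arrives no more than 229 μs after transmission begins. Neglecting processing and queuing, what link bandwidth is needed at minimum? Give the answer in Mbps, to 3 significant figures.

185 Mbps

Propagation delay = 12000 / 300000000 = 40 μs.
Transmission budget = 229 − 40 = 189 μs.
R ≥ L / t_tx = 35000 bits / 0.000189 s = 185 Mbps.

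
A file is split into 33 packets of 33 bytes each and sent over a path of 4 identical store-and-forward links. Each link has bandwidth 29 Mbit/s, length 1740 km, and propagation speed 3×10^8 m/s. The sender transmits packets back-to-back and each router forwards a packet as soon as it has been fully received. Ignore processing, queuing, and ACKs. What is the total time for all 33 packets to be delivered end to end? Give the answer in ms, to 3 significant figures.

Per-hop transmission t_tx = L/R = 264/29000000 = 0.00910345 ms.
Per-hop propagation t_prop = 1740000/300000000 = 5.8 ms.
Pipeline fill: first packet needs 4·t_tx to clear all hops; remaining 32 packets each add one t_tx.
Total = (4+33-1)·t_tx + 4·t_prop = 36·0.00910345 + 4·5.8 = 23.5 ms.

23.5 ms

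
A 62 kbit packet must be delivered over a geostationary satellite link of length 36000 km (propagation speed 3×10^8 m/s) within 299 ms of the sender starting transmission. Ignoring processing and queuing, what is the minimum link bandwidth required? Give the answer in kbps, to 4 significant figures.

346.4 kbps

Propagation delay = 36000000 / 300000000 = 120 ms.
Transmission budget = 299 − 120 = 179 ms.
R ≥ L / t_tx = 62000 bits / 0.179 s = 346.4 kbps.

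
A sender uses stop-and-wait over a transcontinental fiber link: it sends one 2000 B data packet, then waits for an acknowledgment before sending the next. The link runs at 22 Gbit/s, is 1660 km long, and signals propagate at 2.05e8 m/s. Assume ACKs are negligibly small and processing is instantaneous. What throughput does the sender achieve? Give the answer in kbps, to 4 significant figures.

t_tx = L/R = 16000/22000000000 = 7.27273e-07 s.
t_prop = 1660000/2.05e+08 = 0.00809756 s; RTT = 0.0161951 s.
Cycle = t_tx + RTT = 0.0161958 s.
Throughput = L / cycle = 16000 / 0.0161958 = 987.9 kbps.

987.9 kbps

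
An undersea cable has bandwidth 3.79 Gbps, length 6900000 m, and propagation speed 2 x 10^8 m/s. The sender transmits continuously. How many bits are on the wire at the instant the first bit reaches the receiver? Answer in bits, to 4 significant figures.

130800000 bits

Propagation delay = 6900000 / 200000000 = 0.0345 s.
BDP = R × t_prop = 3790000000 × 0.0345 = 130755000 bits.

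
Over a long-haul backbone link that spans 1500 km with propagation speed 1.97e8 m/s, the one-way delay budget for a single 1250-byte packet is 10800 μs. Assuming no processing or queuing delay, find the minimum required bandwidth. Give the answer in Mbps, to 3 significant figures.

3.14 Mbps

L = 10000 bits.
Propagation delay = 1500000 / 197000000 = 7614.21 μs.
Transmission budget = 10800 − 7614.21 = 3185.79 μs.
R ≥ L / t_tx = 10000 bits / 0.00318579 s = 3.14 Mbps.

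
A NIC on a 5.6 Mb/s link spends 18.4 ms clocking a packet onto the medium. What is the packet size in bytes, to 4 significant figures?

L = R × t_tx = 5600000 b/s × 0.0184 s = 103040 bits.
In bytes: 103040 / 8 = 12880 bytes.

12880 bytes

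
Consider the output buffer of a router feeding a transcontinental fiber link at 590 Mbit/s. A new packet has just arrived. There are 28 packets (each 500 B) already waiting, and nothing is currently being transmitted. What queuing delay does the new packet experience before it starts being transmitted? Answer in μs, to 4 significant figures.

189.8 μs

Each queued packet: L/R = 4000/590000000 = 6.77966 μs.
28 queued → 189.831 μs.
Queuing delay = 189.8 μs.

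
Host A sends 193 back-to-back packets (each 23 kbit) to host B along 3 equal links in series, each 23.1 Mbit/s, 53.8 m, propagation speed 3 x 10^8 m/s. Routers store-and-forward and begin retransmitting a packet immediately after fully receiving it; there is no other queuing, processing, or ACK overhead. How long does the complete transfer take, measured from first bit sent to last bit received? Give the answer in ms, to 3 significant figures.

Per-hop transmission t_tx = L/R = 23000/23100000 = 0.995671 ms.
Per-hop propagation t_prop = 53.8/300000000 = 0.000179333 ms.
Pipeline fill: first packet needs 3·t_tx to clear all hops; remaining 192 packets each add one t_tx.
Total = (3+193-1)·t_tx + 3·t_prop = 195·0.995671 + 3·0.000179333 = 194 ms.

194 ms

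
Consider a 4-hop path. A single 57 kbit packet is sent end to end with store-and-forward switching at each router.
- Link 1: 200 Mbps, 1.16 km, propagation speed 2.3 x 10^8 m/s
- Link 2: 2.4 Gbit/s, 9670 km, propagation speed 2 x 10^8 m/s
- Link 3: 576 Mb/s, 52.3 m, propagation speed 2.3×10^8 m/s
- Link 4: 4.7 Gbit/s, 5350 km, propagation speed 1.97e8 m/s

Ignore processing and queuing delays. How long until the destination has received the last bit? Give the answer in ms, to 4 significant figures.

L = 57000 bits.
Transmission delays (L/R per hop): 0.285, 0.02375, 0.0989583, 0.0121277 ms; sum = 0.419836 ms.
Propagation delays (d/s per hop): 0.00504348, 48.35, 0.000227391, 27.1574 ms; sum = 75.5126 ms.
End-to-end = 75.93 ms.

75.93 ms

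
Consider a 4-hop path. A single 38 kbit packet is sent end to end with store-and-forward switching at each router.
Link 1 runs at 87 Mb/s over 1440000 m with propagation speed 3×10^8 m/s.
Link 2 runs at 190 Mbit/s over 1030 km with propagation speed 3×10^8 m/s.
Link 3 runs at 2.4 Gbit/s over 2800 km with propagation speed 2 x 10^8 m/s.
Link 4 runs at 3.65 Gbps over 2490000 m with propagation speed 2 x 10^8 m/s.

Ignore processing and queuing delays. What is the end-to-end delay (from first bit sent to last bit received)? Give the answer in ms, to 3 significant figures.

L = 38000 bits.
Transmission delays (L/R per hop): 0.436782, 0.2, 0.0158333, 0.010411 ms; sum = 0.663026 ms.
Propagation delays (d/s per hop): 4.8, 3.43333, 14, 12.45 ms; sum = 34.6833 ms.
End-to-end = 35.3 ms.

35.3 ms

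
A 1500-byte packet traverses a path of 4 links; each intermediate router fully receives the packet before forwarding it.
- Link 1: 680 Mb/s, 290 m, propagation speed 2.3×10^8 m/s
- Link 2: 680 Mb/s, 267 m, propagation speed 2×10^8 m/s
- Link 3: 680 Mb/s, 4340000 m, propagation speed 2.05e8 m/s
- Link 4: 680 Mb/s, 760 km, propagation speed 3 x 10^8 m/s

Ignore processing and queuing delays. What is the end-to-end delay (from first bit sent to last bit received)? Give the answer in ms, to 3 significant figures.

23.8 ms

L = 1500 × 8 = 12000 bits.
Transmission delay per hop = L/R = 12000/680000000 = 0.0176471 ms; 4 hops → 0.0705882 ms.
Propagation delays (d/s per hop): 0.00126087, 0.001335, 21.1707, 2.53333 ms; sum = 23.7067 ms.
End-to-end = 23.8 ms.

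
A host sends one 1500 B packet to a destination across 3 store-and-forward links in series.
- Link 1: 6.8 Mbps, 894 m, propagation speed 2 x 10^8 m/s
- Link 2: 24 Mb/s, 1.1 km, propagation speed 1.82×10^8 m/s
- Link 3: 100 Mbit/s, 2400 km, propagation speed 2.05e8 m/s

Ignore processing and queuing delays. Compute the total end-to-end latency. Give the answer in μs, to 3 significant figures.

L = 1500 × 8 = 12000 bits.
Transmission delays (L/R per hop): 1764.71, 500, 120 μs; sum = 2384.71 μs.
Propagation delays (d/s per hop): 4.47, 6.04396, 11707.3 μs; sum = 11717.8 μs.
End-to-end = 14100 μs.

14100 μs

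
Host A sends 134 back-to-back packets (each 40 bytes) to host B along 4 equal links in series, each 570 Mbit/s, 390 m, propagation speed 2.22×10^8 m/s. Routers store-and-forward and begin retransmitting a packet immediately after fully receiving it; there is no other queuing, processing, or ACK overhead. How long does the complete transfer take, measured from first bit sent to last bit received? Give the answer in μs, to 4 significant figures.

83.94 μs

Per-hop transmission t_tx = L/R = 320/570000000 = 0.561404 μs.
Per-hop propagation t_prop = 390/2.22e+08 = 1.75676 μs.
Pipeline fill: first packet needs 4·t_tx to clear all hops; remaining 133 packets each add one t_tx.
Total = (4+134-1)·t_tx + 4·t_prop = 137·0.561404 + 4·1.75676 = 83.94 μs.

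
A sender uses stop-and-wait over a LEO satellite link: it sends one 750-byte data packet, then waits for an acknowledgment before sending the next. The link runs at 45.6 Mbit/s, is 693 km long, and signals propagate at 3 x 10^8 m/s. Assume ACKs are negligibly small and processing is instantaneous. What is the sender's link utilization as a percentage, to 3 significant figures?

t_tx = L/R = 6000/45600000 = 0.000131579 s.
t_prop = 693000/300000000 = 0.00231 s; RTT = 0.00462 s.
Cycle = t_tx + RTT = 0.00475158 s.
Utilization = t_tx / cycle = 0.000131579/0.00475158 = 2.77 %.

2.77 %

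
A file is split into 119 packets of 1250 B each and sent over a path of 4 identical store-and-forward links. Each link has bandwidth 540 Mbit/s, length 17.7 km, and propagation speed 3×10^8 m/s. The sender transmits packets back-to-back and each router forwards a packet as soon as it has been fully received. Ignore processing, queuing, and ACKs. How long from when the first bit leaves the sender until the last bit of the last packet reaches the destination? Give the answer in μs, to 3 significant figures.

2500 μs

Per-hop transmission t_tx = L/R = 10000/540000000 = 18.5185 μs.
Per-hop propagation t_prop = 17700/300000000 = 59 μs.
Pipeline fill: first packet needs 4·t_tx to clear all hops; remaining 118 packets each add one t_tx.
Total = (4+119-1)·t_tx + 4·t_prop = 122·18.5185 + 4·59 = 2500 μs.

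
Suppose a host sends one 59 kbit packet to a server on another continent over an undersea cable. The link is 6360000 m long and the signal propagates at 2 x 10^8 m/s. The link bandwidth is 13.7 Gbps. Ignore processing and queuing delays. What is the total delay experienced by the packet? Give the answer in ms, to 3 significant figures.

L = 59000 bits.
Transmission delay = L/R = 59000 / 13700000000 = 0.00430657 ms.
Propagation delay = d/s = 6360000 m / 200000000 m/s = 31.8 ms.
Total = 31.8 ms.

31.8 ms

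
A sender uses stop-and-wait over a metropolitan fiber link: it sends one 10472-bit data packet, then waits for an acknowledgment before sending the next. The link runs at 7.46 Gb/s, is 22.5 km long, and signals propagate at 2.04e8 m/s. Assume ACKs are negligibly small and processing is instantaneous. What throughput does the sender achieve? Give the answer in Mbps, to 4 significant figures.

47.17 Mbps

t_tx = L/R = 10472/7460000000 = 1.40375e-06 s.
t_prop = 22500/204000000 = 0.000110294 s; RTT = 0.000220588 s.
Cycle = t_tx + RTT = 0.000221992 s.
Throughput = L / cycle = 10472 / 0.000221992 = 47.17 Mbps.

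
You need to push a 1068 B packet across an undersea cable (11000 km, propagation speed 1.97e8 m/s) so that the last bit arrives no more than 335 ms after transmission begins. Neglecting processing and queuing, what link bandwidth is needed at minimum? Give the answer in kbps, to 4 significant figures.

L = 8544 bits.
Propagation delay = 11000000 / 197000000 = 55.8376 ms.
Transmission budget = 335 − 55.8376 = 279.162 ms.
R ≥ L / t_tx = 8544 bits / 0.279162 s = 30.61 kbps.

30.61 kbps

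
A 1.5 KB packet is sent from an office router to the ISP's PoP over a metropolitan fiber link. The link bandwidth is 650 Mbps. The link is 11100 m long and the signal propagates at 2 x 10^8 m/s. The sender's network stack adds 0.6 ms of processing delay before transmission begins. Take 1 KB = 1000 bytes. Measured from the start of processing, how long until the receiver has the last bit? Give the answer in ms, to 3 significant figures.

L = 12000 bits.
Transmission delay = L/R = 12000 / 650000000 = 0.0184615 ms.
Propagation delay = d/s = 11100 m / 200000000 m/s = 0.0555 ms.
Plus processing delay 0.6 ms = 0.6 ms.
Total = 0.674 ms.

0.674 ms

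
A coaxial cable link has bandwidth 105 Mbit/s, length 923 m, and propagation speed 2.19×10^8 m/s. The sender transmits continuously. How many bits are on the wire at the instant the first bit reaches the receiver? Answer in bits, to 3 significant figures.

Propagation delay = 923 / 219000000 = 4.21461e-06 s.
BDP = R × t_prop = 105000000 × 4.21461e-06 = 442.534 bits.

443 bits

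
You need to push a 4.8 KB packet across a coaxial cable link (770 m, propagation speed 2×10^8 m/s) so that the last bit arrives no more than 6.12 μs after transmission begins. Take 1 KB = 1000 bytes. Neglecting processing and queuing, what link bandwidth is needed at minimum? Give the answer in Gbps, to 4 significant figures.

16.92 Gbps

L = 38400 bits.
Propagation delay = 770 / 200000000 = 3.85 μs.
Transmission budget = 6.12 − 3.85 = 2.27 μs.
R ≥ L / t_tx = 38400 bits / 2.27e-06 s = 16.92 Gbps.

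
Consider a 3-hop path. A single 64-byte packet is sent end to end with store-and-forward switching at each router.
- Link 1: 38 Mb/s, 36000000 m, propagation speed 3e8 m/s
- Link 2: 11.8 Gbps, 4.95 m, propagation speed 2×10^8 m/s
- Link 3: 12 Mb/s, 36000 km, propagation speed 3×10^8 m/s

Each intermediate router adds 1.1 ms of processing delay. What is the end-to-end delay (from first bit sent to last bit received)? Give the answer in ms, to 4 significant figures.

242.3 ms

L = 64 × 8 = 512 bits.
Transmission delays (L/R per hop): 0.0134737, 4.33898e-05, 0.0426667 ms; sum = 0.0561837 ms.
Propagation delays (d/s per hop): 120, 2.475e-05, 120 ms; sum = 240 ms.
Processing at 2 router(s): 2 × 1.1 ms = 2.2 ms.
End-to-end = 242.3 ms.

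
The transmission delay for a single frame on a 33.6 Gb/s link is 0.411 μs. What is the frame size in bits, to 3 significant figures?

L = R × t_tx = 33600000000 b/s × 4.11e-07 s = 13809.6 bits.

13800 bits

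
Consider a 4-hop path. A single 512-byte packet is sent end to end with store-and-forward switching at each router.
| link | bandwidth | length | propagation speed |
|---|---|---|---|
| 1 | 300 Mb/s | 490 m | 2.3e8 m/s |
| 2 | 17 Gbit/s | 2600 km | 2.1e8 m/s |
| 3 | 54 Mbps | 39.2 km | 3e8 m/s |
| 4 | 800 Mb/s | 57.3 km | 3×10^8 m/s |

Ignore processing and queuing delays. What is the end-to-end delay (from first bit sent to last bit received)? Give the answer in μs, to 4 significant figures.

12800 μs

L = 512 × 8 = 4096 bits.
Transmission delays (L/R per hop): 13.6533, 0.240941, 75.8519, 5.12 μs; sum = 94.8661 μs.
Propagation delays (d/s per hop): 2.13043, 12381, 130.667, 191 μs; sum = 12704.7 μs.
End-to-end = 12800 μs.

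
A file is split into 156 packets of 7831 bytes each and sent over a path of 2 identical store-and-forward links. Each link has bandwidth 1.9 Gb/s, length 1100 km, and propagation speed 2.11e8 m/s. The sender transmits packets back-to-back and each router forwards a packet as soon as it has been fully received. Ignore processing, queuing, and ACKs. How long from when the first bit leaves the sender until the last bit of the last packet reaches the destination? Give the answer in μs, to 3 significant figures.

Per-hop transmission t_tx = L/R = 62648/1900000000 = 32.9726 μs.
Per-hop propagation t_prop = 1100000/211000000 = 5213.27 μs.
Pipeline fill: first packet needs 2·t_tx to clear all hops; remaining 155 packets each add one t_tx.
Total = (2+156-1)·t_tx + 2·t_prop = 157·32.9726 + 2·5213.27 = 15600 μs.

15600 μs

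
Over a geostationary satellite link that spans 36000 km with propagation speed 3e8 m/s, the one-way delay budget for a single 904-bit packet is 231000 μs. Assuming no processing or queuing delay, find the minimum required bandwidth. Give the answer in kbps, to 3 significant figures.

8.14 kbps

Propagation delay = 36000000 / 300000000 = 120000 μs.
Transmission budget = 231000 − 120000 = 111000 μs.
R ≥ L / t_tx = 904 bits / 0.111 s = 8.14 kbps.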